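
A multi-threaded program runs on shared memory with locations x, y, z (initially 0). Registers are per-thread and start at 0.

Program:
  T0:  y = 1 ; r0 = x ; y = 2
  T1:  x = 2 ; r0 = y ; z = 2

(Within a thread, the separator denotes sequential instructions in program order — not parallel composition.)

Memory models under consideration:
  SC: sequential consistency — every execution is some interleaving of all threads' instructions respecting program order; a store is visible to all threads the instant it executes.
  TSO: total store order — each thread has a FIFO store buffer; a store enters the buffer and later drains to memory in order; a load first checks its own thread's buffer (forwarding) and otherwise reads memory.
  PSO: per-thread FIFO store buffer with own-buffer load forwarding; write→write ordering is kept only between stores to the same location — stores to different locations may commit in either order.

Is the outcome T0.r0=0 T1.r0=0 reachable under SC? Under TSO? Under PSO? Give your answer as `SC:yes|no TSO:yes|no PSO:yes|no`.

SC:no TSO:yes PSO:yes

outcome vector order: (T0.r0,T1.r0)
SC: 5 outcomes — {01; 02; 20; 21; 22}
TSO: 6 outcomes — {00; 01; 02; 20; 21; 22}
PSO: 6 outcomes — {00; 01; 02; 20; 21; 22}
target 00 ∈ {TSO,PSO}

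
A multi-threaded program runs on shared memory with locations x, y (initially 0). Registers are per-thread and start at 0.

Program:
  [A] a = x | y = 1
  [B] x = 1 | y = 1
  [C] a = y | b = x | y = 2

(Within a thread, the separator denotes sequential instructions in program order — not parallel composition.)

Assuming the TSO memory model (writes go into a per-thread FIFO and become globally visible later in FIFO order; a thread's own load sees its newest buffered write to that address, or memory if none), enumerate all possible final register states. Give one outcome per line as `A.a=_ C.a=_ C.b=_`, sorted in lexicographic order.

A.a=0 C.a=0 C.b=0
A.a=0 C.a=0 C.b=1
A.a=0 C.a=1 C.b=0
A.a=0 C.a=1 C.b=1
A.a=1 C.a=0 C.b=0
A.a=1 C.a=0 C.b=1
A.a=1 C.a=1 C.b=1

outcome vector order: (A.a,C.a,C.b)
|TSO outcomes| = 7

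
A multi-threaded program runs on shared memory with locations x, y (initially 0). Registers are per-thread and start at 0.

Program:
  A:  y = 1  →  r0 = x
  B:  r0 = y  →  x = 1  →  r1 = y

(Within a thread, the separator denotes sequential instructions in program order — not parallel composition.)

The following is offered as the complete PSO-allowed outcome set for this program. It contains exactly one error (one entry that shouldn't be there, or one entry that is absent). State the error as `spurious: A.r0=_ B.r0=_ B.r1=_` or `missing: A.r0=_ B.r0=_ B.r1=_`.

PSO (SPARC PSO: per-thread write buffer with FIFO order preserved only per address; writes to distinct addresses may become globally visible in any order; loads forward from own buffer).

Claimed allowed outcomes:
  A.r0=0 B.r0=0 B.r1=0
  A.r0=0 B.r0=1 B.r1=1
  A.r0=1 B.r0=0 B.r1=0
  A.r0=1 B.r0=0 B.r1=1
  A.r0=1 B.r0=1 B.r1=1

missing: A.r0=0 B.r0=0 B.r1=1

outcome vector order: (A.r0,B.r0,B.r1)
PSO (6): <0 0 0>; <0 0 1>; <0 1 1>; <1 0 0>; <1 0 1>; <1 1 1>
PSO∖claimed = {<0 0 1>}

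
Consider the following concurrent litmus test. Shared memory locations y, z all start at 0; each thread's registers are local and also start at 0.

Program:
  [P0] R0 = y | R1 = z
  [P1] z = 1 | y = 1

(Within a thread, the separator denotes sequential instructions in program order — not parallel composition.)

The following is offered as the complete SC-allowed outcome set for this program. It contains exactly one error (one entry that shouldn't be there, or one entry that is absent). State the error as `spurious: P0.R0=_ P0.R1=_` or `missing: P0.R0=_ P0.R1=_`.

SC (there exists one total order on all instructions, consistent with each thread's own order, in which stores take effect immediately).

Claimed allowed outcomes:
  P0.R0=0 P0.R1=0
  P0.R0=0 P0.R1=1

outcome vector order: (P0.R0,P0.R1)
[SC] allowed = {(0,0), (0,1), (1,1)}
SC∖claimed = {(1,1)}

missing: P0.R0=1 P0.R1=1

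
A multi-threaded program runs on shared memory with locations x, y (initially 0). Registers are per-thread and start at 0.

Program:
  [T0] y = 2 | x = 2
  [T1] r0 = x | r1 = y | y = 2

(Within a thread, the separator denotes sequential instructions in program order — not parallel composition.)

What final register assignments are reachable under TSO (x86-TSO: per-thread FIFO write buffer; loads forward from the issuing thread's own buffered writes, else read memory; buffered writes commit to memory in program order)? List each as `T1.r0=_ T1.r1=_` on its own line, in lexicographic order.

T1.r0=0 T1.r1=0
T1.r0=0 T1.r1=2
T1.r0=2 T1.r1=2

outcome vector order: (T1.r0,T1.r1)
|TSO outcomes| = 3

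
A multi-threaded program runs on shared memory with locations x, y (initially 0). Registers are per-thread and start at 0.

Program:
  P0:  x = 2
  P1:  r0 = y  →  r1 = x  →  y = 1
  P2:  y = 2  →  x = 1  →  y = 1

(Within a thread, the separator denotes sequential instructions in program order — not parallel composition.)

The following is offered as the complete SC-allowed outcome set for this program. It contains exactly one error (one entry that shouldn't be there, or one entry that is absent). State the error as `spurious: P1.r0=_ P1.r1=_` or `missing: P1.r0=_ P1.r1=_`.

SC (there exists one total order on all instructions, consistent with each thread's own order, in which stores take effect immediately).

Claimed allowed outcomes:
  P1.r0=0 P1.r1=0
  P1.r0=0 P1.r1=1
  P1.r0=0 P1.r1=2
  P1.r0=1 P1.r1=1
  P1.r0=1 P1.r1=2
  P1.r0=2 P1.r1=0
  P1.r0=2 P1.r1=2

outcome vector order: (P1.r0,P1.r1)
SC: 8 outcomes — {0/0, 0/1, 0/2, 1/1, 1/2, 2/0, 2/1, 2/2}
SC∖claimed = {2/1}

missing: P1.r0=2 P1.r1=1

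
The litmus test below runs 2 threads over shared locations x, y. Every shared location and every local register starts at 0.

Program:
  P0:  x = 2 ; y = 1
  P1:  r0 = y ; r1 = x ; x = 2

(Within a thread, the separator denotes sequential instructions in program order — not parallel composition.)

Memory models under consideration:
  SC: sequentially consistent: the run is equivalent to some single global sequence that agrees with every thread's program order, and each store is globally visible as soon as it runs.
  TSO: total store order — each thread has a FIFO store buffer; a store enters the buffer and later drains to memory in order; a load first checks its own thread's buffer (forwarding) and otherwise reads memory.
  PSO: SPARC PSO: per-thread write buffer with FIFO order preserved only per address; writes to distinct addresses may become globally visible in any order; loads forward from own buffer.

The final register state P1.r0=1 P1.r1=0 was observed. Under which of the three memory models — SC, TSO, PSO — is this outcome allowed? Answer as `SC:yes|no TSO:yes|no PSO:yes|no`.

outcome vector order: (P1.r0,P1.r1)
SC (3): <0 0>; <0 2>; <1 2>
TSO (3): <0 0>; <0 2>; <1 2>
PSO (4): <0 0>; <0 2>; <1 0>; <1 2>
target <1 0> ∈ {PSO}

SC:no TSO:no PSO:yes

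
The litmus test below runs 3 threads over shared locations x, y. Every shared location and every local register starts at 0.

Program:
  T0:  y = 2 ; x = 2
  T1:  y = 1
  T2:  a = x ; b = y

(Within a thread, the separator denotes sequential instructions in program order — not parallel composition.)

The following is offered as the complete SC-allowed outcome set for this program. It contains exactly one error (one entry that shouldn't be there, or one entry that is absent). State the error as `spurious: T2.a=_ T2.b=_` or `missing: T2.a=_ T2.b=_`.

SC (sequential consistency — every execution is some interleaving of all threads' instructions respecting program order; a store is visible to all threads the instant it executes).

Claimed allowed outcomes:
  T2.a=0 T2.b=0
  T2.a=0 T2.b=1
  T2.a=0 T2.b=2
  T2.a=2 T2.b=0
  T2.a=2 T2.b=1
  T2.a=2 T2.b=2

spurious: T2.a=2 T2.b=0

outcome vector order: (T2.a,T2.b)
[SC] allowed = {(0,0) (0,1) (0,2) (2,1) (2,2)}
claimed∖SC = {(2,0)}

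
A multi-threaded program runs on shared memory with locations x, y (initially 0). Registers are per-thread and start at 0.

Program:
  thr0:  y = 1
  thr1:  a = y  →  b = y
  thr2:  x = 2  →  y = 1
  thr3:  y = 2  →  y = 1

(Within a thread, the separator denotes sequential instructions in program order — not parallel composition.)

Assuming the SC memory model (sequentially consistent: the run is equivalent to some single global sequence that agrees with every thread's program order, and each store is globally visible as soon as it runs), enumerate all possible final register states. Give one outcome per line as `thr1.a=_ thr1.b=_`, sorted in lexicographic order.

thr1.a=0 thr1.b=0
thr1.a=0 thr1.b=1
thr1.a=0 thr1.b=2
thr1.a=1 thr1.b=1
thr1.a=1 thr1.b=2
thr1.a=2 thr1.b=1
thr1.a=2 thr1.b=2

outcome vector order: (thr1.a,thr1.b)
|SC outcomes| = 7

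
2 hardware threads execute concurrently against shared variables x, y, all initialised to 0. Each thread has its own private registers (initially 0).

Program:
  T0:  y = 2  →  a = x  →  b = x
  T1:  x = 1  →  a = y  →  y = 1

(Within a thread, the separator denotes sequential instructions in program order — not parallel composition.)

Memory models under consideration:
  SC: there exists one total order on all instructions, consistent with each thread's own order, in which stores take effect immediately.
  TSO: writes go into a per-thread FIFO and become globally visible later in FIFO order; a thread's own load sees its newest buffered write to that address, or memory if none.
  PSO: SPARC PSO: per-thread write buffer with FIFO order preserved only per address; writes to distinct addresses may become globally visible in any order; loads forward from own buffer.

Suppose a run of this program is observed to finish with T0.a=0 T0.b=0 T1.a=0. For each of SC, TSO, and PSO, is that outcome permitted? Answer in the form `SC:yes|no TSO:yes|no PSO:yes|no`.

SC:no TSO:yes PSO:yes

outcome vector order: (T0.a,T0.b,T1.a)
SC (4): 002 012 110 112
TSO (6): 000 002 010 012 110 112
PSO (6): 000 002 010 012 110 112
target 000 ∈ {TSO,PSO}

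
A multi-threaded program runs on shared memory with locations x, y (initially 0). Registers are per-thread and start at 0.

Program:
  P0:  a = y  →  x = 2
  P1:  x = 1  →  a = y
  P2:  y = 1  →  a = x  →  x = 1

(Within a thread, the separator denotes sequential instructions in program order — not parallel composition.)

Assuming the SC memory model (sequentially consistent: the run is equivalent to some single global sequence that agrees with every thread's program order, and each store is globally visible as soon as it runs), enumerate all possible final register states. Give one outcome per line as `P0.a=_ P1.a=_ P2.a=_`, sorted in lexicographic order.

P0.a=0 P1.a=0 P2.a=1
P0.a=0 P1.a=0 P2.a=2
P0.a=0 P1.a=1 P2.a=0
P0.a=0 P1.a=1 P2.a=1
P0.a=0 P1.a=1 P2.a=2
P0.a=1 P1.a=0 P2.a=1
P0.a=1 P1.a=0 P2.a=2
P0.a=1 P1.a=1 P2.a=0
P0.a=1 P1.a=1 P2.a=1
P0.a=1 P1.a=1 P2.a=2

outcome vector order: (P0.a,P1.a,P2.a)
|SC outcomes| = 10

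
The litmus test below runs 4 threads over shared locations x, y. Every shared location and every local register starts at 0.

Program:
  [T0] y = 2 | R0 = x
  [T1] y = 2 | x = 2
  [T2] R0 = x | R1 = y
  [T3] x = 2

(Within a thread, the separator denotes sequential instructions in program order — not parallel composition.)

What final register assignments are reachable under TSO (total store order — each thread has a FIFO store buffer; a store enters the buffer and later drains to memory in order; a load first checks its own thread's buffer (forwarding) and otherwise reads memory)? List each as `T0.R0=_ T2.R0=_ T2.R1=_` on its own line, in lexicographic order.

T0.R0=0 T2.R0=0 T2.R1=0
T0.R0=0 T2.R0=0 T2.R1=2
T0.R0=0 T2.R0=2 T2.R1=0
T0.R0=0 T2.R0=2 T2.R1=2
T0.R0=2 T2.R0=0 T2.R1=0
T0.R0=2 T2.R0=0 T2.R1=2
T0.R0=2 T2.R0=2 T2.R1=0
T0.R0=2 T2.R0=2 T2.R1=2

outcome vector order: (T0.R0,T2.R0,T2.R1)
|TSO outcomes| = 8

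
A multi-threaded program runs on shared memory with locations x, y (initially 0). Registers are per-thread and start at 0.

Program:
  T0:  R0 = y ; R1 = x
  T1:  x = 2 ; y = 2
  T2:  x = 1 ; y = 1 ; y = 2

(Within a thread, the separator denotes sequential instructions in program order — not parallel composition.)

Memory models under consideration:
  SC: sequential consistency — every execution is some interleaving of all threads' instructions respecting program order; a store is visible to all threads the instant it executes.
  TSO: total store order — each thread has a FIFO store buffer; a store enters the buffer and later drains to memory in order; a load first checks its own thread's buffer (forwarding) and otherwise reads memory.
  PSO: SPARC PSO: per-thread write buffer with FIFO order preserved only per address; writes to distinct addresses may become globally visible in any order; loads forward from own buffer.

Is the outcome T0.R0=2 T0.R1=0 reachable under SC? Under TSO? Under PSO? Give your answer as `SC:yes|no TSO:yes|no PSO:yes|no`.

outcome vector order: (T0.R0,T0.R1)
under SC → <0 0> <0 1> <0 2> <1 1> <1 2> <2 1> <2 2>
under TSO → <0 0> <0 1> <0 2> <1 1> <1 2> <2 1> <2 2>
under PSO → <0 0> <0 1> <0 2> <1 0> <1 1> <1 2> <2 0> <2 1> <2 2>
target <2 0> ∈ {PSO}

SC:no TSO:no PSO:yes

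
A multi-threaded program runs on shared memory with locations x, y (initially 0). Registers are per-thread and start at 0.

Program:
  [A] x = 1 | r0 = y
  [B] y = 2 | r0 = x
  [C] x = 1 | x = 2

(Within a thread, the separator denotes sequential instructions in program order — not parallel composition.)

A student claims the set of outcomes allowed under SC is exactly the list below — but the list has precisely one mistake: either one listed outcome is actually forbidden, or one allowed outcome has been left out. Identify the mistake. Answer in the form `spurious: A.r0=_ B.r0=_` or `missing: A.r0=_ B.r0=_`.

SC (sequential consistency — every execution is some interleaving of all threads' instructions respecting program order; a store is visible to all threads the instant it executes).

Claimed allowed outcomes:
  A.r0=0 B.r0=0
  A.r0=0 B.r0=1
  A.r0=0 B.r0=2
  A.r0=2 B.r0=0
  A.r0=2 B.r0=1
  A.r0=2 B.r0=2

spurious: A.r0=0 B.r0=0

outcome vector order: (A.r0,B.r0)
SC: 5 outcomes — {<0 1>, <0 2>, <2 0>, <2 1>, <2 2>}
claimed∖SC = {<0 0>}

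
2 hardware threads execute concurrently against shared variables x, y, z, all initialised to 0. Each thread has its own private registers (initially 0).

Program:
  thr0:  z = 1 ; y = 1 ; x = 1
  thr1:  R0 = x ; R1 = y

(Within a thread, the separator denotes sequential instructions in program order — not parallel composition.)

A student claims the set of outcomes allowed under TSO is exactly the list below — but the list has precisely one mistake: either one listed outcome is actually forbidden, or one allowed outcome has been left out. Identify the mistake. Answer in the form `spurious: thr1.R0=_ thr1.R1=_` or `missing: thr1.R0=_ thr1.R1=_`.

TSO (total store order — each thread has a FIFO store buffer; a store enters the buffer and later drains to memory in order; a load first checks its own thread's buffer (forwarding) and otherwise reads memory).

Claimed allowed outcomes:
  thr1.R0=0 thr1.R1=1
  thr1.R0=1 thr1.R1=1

missing: thr1.R0=0 thr1.R1=0

outcome vector order: (thr1.R0,thr1.R1)
TSO: 3 outcomes — {(0,0), (0,1), (1,1)}
TSO∖claimed = {(0,0)}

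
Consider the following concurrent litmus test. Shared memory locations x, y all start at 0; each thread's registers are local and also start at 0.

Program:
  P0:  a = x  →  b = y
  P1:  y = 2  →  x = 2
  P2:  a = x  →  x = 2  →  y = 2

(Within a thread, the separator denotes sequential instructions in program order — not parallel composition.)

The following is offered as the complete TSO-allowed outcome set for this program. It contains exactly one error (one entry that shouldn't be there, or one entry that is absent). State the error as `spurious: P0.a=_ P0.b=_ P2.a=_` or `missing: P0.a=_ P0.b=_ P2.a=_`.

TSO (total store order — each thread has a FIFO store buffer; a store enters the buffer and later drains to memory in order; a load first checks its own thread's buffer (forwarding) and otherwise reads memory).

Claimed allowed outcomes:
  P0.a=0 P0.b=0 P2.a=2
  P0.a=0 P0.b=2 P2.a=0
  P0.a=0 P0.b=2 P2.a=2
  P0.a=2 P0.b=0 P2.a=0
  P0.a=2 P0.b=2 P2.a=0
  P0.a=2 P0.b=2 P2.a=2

outcome vector order: (P0.a,P0.b,P2.a)
under TSO → (0,0,0), (0,0,2), (0,2,0), (0,2,2), (2,0,0), (2,2,0), (2,2,2)
TSO∖claimed = {(0,0,0)}

missing: P0.a=0 P0.b=0 P2.a=0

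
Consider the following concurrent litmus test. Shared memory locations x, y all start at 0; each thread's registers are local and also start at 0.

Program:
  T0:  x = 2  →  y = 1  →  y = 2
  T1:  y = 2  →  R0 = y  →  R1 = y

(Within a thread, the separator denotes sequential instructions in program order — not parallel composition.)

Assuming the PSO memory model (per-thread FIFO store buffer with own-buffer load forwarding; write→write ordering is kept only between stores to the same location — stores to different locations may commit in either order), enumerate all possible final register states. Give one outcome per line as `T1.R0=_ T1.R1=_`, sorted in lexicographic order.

outcome vector order: (T1.R0,T1.R1)
|PSO outcomes| = 4

T1.R0=1 T1.R1=1
T1.R0=1 T1.R1=2
T1.R0=2 T1.R1=1
T1.R0=2 T1.R1=2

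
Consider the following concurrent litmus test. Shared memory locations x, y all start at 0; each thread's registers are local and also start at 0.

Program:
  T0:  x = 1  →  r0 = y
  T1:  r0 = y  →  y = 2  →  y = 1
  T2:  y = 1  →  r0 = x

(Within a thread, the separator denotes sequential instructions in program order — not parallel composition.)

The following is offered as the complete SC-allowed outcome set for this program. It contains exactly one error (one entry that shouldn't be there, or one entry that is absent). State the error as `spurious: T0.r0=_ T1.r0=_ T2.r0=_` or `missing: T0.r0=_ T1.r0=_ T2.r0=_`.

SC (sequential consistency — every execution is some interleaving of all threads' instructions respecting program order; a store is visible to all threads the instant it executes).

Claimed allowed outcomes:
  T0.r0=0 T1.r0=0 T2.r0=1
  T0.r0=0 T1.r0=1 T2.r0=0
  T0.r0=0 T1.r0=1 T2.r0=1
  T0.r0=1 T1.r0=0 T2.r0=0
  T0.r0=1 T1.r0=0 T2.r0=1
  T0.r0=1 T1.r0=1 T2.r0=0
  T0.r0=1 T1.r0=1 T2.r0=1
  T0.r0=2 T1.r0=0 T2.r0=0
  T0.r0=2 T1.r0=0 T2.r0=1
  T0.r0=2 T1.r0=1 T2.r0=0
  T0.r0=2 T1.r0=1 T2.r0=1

spurious: T0.r0=0 T1.r0=1 T2.r0=0

outcome vector order: (T0.r0,T1.r0,T2.r0)
SC: 10 outcomes — {0/0/1; 0/1/1; 1/0/0; 1/0/1; 1/1/0; 1/1/1; 2/0/0; 2/0/1; 2/1/0; 2/1/1}
claimed∖SC = {0/1/0}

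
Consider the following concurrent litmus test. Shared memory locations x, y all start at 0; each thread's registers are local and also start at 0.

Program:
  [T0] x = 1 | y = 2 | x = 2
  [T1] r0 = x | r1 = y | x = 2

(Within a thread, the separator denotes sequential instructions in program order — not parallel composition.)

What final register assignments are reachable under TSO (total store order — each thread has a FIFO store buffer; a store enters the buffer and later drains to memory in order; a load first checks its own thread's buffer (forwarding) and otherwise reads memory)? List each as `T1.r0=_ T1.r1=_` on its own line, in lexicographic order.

T1.r0=0 T1.r1=0
T1.r0=0 T1.r1=2
T1.r0=1 T1.r1=0
T1.r0=1 T1.r1=2
T1.r0=2 T1.r1=2

outcome vector order: (T1.r0,T1.r1)
|TSO outcomes| = 5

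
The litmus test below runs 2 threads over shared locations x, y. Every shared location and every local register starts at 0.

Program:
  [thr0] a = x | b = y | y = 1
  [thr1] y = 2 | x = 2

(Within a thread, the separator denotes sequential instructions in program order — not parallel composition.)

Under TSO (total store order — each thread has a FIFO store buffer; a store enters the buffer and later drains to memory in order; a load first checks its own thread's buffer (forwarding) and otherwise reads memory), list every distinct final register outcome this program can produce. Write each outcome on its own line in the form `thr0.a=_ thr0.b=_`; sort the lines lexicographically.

thr0.a=0 thr0.b=0
thr0.a=0 thr0.b=2
thr0.a=2 thr0.b=2

outcome vector order: (thr0.a,thr0.b)
|TSO outcomes| = 3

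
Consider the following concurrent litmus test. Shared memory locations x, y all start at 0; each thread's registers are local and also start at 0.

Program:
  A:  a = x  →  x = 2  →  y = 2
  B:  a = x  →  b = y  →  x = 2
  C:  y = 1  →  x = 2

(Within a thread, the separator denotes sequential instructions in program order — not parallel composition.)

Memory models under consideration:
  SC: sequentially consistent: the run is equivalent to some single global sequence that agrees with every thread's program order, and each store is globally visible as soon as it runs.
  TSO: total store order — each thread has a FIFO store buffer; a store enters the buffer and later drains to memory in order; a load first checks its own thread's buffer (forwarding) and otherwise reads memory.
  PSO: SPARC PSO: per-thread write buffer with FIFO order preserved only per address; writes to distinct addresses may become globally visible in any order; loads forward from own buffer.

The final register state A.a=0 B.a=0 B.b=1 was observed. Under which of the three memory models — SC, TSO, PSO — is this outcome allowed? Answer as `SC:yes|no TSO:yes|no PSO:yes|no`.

outcome vector order: (A.a,B.a,B.b)
under SC → <0 0 0> <0 0 1> <0 0 2> <0 2 0> <0 2 1> <0 2 2> <2 0 0> <2 0 1> <2 0 2> <2 2 1> <2 2 2>
under TSO → <0 0 0> <0 0 1> <0 0 2> <0 2 0> <0 2 1> <0 2 2> <2 0 0> <2 0 1> <2 0 2> <2 2 1> <2 2 2>
under PSO → <0 0 0> <0 0 1> <0 0 2> <0 2 0> <0 2 1> <0 2 2> <2 0 0> <2 0 1> <2 0 2> <2 2 0> <2 2 1> <2 2 2>
target <0 0 1> ∈ {SC,TSO,PSO}

SC:yes TSO:yes PSO:yes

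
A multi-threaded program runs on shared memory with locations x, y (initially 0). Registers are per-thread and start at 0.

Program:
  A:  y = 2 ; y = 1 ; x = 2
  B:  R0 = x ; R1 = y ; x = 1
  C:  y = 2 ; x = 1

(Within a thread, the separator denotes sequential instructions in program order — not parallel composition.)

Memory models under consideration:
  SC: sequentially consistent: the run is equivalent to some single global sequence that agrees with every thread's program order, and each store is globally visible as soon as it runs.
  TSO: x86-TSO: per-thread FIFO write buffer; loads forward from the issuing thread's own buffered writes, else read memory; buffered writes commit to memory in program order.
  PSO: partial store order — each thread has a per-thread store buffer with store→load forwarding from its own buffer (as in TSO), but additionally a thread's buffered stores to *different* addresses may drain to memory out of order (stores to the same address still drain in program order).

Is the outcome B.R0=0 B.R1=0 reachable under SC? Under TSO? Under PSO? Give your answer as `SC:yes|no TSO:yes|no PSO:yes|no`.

outcome vector order: (B.R0,B.R1)
[SC] allowed = {(0,0); (0,1); (0,2); (1,1); (1,2); (2,1); (2,2)}
[TSO] allowed = {(0,0); (0,1); (0,2); (1,1); (1,2); (2,1); (2,2)}
[PSO] allowed = {(0,0); (0,1); (0,2); (1,0); (1,1); (1,2); (2,0); (2,1); (2,2)}
target (0,0) ∈ {SC,TSO,PSO}

SC:yes TSO:yes PSO:yes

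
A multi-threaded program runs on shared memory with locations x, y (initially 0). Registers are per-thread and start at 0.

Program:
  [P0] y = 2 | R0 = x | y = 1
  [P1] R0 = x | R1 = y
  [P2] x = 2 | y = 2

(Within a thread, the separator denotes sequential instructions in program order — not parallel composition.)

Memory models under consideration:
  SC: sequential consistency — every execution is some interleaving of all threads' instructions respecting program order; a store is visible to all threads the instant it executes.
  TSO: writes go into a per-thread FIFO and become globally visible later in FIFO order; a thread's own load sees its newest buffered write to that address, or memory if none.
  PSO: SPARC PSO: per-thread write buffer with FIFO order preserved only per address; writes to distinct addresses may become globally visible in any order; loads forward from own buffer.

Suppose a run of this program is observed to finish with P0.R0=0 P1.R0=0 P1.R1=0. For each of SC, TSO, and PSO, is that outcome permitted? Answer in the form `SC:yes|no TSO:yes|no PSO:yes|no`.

outcome vector order: (P0.R0,P1.R0,P1.R1)
[SC] allowed = {0/0/0 0/0/1 0/0/2 0/2/1 0/2/2 2/0/0 2/0/1 2/0/2 2/2/0 2/2/1 2/2/2}
[TSO] allowed = {0/0/0 0/0/1 0/0/2 0/2/0 0/2/1 0/2/2 2/0/0 2/0/1 2/0/2 2/2/0 2/2/1 2/2/2}
[PSO] allowed = {0/0/0 0/0/1 0/0/2 0/2/0 0/2/1 0/2/2 2/0/0 2/0/1 2/0/2 2/2/0 2/2/1 2/2/2}
target 0/0/0 ∈ {SC,TSO,PSO}

SC:yes TSO:yes PSO:yes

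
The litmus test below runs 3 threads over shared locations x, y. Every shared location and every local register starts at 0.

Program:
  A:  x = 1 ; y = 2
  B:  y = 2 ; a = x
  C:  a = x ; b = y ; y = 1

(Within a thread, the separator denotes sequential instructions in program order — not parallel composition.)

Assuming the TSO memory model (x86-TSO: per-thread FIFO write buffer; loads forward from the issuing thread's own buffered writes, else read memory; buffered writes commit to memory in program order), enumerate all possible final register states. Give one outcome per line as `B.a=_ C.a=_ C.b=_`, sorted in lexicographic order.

outcome vector order: (B.a,C.a,C.b)
|TSO outcomes| = 8

B.a=0 C.a=0 C.b=0
B.a=0 C.a=0 C.b=2
B.a=0 C.a=1 C.b=0
B.a=0 C.a=1 C.b=2
B.a=1 C.a=0 C.b=0
B.a=1 C.a=0 C.b=2
B.a=1 C.a=1 C.b=0
B.a=1 C.a=1 C.b=2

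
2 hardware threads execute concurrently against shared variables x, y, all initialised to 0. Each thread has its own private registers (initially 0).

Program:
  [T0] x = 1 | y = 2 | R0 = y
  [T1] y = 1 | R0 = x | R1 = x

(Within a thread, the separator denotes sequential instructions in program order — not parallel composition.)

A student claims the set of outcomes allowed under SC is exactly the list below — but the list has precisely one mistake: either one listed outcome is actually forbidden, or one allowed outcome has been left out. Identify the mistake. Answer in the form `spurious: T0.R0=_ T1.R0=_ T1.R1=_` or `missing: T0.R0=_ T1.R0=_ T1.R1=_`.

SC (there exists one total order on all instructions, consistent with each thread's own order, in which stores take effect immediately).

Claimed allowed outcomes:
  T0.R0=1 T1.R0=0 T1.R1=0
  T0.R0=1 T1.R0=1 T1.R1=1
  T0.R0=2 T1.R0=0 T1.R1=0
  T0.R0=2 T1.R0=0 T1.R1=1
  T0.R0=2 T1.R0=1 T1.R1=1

spurious: T0.R0=1 T1.R0=0 T1.R1=0

outcome vector order: (T0.R0,T1.R0,T1.R1)
SC (4): 1/1/1 2/0/0 2/0/1 2/1/1
claimed∖SC = {1/0/0}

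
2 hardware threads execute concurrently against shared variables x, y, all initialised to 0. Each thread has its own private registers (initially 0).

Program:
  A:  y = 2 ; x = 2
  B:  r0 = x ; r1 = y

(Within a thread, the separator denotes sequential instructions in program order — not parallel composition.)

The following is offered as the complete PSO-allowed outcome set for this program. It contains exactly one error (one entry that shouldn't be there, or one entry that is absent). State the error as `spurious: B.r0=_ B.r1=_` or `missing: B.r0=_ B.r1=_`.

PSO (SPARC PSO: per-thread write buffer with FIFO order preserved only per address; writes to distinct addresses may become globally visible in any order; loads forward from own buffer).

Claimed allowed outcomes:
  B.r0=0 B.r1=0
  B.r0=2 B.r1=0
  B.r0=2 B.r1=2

outcome vector order: (B.r0,B.r1)
under PSO → (0,0), (0,2), (2,0), (2,2)
PSO∖claimed = {(0,2)}

missing: B.r0=0 B.r1=2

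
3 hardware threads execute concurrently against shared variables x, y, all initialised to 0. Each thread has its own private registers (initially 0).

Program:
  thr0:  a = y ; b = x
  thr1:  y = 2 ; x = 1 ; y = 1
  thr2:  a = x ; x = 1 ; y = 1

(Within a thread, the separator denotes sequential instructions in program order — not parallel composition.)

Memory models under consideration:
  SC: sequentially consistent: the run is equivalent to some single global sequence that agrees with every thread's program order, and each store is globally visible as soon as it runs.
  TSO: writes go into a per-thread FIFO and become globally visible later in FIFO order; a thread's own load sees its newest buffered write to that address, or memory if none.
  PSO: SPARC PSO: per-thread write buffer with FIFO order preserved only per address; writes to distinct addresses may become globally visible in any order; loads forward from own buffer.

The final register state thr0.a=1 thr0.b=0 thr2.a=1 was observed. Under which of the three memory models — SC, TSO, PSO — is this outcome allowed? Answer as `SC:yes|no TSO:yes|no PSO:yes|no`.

outcome vector order: (thr0.a,thr0.b,thr2.a)
under SC → <0 0 0>, <0 0 1>, <0 1 0>, <0 1 1>, <1 1 0>, <1 1 1>, <2 0 0>, <2 0 1>, <2 1 0>, <2 1 1>
under TSO → <0 0 0>, <0 0 1>, <0 1 0>, <0 1 1>, <1 1 0>, <1 1 1>, <2 0 0>, <2 0 1>, <2 1 0>, <2 1 1>
under PSO → <0 0 0>, <0 0 1>, <0 1 0>, <0 1 1>, <1 0 0>, <1 0 1>, <1 1 0>, <1 1 1>, <2 0 0>, <2 0 1>, <2 1 0>, <2 1 1>
target <1 0 1> ∈ {PSO}

SC:no TSO:no PSO:yes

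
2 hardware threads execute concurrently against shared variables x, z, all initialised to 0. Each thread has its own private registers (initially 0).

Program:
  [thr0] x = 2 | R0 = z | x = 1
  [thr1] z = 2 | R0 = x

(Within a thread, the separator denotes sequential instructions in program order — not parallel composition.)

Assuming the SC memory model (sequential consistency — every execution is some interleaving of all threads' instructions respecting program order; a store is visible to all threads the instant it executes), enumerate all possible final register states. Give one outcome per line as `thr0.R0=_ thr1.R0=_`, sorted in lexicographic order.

thr0.R0=0 thr1.R0=1
thr0.R0=0 thr1.R0=2
thr0.R0=2 thr1.R0=0
thr0.R0=2 thr1.R0=1
thr0.R0=2 thr1.R0=2

outcome vector order: (thr0.R0,thr1.R0)
|SC outcomes| = 5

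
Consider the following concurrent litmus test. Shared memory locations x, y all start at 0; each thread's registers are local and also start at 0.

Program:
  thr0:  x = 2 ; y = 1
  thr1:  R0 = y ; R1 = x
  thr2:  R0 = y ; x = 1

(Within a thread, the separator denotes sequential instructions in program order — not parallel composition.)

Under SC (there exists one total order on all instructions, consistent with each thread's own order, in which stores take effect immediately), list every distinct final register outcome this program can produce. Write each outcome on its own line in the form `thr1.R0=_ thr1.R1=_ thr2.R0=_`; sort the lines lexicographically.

thr1.R0=0 thr1.R1=0 thr2.R0=0
thr1.R0=0 thr1.R1=0 thr2.R0=1
thr1.R0=0 thr1.R1=1 thr2.R0=0
thr1.R0=0 thr1.R1=1 thr2.R0=1
thr1.R0=0 thr1.R1=2 thr2.R0=0
thr1.R0=0 thr1.R1=2 thr2.R0=1
thr1.R0=1 thr1.R1=1 thr2.R0=0
thr1.R0=1 thr1.R1=1 thr2.R0=1
thr1.R0=1 thr1.R1=2 thr2.R0=0
thr1.R0=1 thr1.R1=2 thr2.R0=1

outcome vector order: (thr1.R0,thr1.R1,thr2.R0)
|SC outcomes| = 10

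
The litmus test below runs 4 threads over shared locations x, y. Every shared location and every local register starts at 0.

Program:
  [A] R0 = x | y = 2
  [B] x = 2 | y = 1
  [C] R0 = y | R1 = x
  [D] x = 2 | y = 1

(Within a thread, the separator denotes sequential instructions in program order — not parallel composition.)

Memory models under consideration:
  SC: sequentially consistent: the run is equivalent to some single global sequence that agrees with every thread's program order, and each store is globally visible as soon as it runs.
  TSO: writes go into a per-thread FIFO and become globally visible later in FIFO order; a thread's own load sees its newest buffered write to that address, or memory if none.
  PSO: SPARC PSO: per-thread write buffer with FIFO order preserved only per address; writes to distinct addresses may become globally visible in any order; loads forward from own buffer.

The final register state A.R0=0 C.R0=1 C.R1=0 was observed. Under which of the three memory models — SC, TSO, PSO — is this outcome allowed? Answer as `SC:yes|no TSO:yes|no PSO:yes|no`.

SC:no TSO:no PSO:yes

outcome vector order: (A.R0,C.R0,C.R1)
[SC] allowed = {000; 002; 012; 020; 022; 200; 202; 212; 222}
[TSO] allowed = {000; 002; 012; 020; 022; 200; 202; 212; 222}
[PSO] allowed = {000; 002; 010; 012; 020; 022; 200; 202; 210; 212; 222}
target 010 ∈ {PSO}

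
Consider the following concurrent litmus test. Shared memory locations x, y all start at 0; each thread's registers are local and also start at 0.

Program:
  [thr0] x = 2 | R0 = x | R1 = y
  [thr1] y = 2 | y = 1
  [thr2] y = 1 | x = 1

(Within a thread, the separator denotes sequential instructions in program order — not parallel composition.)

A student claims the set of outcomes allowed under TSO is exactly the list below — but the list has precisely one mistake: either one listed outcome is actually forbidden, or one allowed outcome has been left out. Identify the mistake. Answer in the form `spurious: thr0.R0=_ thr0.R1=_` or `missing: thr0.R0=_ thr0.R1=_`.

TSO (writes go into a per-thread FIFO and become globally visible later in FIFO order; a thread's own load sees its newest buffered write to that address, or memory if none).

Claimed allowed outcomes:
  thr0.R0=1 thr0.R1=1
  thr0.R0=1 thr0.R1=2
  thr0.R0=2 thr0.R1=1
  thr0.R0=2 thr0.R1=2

missing: thr0.R0=2 thr0.R1=0

outcome vector order: (thr0.R0,thr0.R1)
under TSO → 1/1, 1/2, 2/0, 2/1, 2/2
TSO∖claimed = {2/0}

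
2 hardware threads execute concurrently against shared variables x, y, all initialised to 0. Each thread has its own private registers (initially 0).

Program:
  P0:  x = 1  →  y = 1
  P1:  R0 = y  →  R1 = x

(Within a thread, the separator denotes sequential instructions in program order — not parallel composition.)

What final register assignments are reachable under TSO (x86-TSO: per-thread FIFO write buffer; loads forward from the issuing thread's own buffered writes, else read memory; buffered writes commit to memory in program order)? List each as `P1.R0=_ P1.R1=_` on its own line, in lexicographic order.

outcome vector order: (P1.R0,P1.R1)
|TSO outcomes| = 3

P1.R0=0 P1.R1=0
P1.R0=0 P1.R1=1
P1.R0=1 P1.R1=1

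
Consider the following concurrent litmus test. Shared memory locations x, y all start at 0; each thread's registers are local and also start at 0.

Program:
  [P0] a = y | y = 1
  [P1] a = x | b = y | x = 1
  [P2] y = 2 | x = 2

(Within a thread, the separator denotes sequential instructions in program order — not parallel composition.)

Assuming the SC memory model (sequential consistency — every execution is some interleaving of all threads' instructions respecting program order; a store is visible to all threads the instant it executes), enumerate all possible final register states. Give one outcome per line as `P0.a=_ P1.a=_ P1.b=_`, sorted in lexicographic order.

P0.a=0 P1.a=0 P1.b=0
P0.a=0 P1.a=0 P1.b=1
P0.a=0 P1.a=0 P1.b=2
P0.a=0 P1.a=2 P1.b=1
P0.a=0 P1.a=2 P1.b=2
P0.a=2 P1.a=0 P1.b=0
P0.a=2 P1.a=0 P1.b=1
P0.a=2 P1.a=0 P1.b=2
P0.a=2 P1.a=2 P1.b=1
P0.a=2 P1.a=2 P1.b=2

outcome vector order: (P0.a,P1.a,P1.b)
|SC outcomes| = 10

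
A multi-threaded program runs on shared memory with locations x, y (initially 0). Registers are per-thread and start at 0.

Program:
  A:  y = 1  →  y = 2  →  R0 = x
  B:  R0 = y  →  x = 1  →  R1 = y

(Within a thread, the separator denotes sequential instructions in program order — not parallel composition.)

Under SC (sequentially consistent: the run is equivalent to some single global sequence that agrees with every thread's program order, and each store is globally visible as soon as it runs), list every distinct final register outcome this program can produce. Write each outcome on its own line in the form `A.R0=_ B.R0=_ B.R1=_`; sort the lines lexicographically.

outcome vector order: (A.R0,B.R0,B.R1)
|SC outcomes| = 9

A.R0=0 B.R0=0 B.R1=2
A.R0=0 B.R0=1 B.R1=2
A.R0=0 B.R0=2 B.R1=2
A.R0=1 B.R0=0 B.R1=0
A.R0=1 B.R0=0 B.R1=1
A.R0=1 B.R0=0 B.R1=2
A.R0=1 B.R0=1 B.R1=1
A.R0=1 B.R0=1 B.R1=2
A.R0=1 B.R0=2 B.R1=2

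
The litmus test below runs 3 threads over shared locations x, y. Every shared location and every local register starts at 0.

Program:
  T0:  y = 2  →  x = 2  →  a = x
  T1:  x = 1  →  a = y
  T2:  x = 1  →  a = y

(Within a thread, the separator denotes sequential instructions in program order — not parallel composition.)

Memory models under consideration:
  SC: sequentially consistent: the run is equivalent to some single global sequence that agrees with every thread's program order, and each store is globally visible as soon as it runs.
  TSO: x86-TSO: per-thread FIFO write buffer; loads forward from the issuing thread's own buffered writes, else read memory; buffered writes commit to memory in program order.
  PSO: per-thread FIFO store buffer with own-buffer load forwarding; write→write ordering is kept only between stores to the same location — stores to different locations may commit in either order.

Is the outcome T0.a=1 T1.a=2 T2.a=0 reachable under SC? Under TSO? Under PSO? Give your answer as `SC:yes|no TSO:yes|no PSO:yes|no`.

outcome vector order: (T0.a,T1.a,T2.a)
SC (7): <1 0 2>, <1 2 0>, <1 2 2>, <2 0 0>, <2 0 2>, <2 2 0>, <2 2 2>
TSO (8): <1 0 0>, <1 0 2>, <1 2 0>, <1 2 2>, <2 0 0>, <2 0 2>, <2 2 0>, <2 2 2>
PSO (8): <1 0 0>, <1 0 2>, <1 2 0>, <1 2 2>, <2 0 0>, <2 0 2>, <2 2 0>, <2 2 2>
target <1 2 0> ∈ {SC,TSO,PSO}

SC:yes TSO:yes PSO:yes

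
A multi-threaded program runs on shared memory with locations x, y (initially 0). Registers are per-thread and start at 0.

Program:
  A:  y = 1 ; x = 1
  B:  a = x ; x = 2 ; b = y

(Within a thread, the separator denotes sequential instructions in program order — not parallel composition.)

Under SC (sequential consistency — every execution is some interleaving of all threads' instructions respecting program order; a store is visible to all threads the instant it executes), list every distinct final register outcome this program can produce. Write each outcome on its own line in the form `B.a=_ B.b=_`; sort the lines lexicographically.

B.a=0 B.b=0
B.a=0 B.b=1
B.a=1 B.b=1

outcome vector order: (B.a,B.b)
|SC outcomes| = 3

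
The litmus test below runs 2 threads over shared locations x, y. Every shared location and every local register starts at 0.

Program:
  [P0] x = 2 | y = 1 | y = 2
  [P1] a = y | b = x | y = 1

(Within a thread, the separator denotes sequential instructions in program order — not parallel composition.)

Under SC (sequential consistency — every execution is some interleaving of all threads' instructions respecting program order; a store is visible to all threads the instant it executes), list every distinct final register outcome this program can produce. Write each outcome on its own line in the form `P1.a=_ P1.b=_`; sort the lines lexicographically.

outcome vector order: (P1.a,P1.b)
|SC outcomes| = 4

P1.a=0 P1.b=0
P1.a=0 P1.b=2
P1.a=1 P1.b=2
P1.a=2 P1.b=2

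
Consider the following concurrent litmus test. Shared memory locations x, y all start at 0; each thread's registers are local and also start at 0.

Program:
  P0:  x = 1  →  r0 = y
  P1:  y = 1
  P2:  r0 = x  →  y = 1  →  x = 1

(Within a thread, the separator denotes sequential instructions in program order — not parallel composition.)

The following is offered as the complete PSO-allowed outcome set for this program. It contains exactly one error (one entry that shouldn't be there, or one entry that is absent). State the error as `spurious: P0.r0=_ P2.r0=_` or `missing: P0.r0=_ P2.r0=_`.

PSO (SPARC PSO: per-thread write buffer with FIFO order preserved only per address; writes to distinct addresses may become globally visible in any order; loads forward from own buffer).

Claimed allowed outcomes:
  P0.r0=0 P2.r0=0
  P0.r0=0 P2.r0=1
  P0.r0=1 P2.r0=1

missing: P0.r0=1 P2.r0=0

outcome vector order: (P0.r0,P2.r0)
under PSO → 00 01 10 11
PSO∖claimed = {10}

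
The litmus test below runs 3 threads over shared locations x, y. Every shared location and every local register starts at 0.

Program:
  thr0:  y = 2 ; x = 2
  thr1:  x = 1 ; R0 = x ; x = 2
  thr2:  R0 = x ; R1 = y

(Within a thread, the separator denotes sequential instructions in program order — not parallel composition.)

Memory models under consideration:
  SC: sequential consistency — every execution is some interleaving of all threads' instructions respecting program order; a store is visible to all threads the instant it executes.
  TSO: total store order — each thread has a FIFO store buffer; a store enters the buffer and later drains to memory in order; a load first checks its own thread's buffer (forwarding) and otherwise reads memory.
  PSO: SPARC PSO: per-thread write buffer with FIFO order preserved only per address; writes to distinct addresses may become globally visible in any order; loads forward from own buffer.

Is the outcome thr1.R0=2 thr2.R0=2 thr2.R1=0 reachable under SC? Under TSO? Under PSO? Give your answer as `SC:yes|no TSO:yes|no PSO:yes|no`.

outcome vector order: (thr1.R0,thr2.R0,thr2.R1)
under SC → (1,0,0), (1,0,2), (1,1,0), (1,1,2), (1,2,0), (1,2,2), (2,0,0), (2,0,2), (2,1,0), (2,1,2), (2,2,2)
under TSO → (1,0,0), (1,0,2), (1,1,0), (1,1,2), (1,2,0), (1,2,2), (2,0,0), (2,0,2), (2,1,0), (2,1,2), (2,2,2)
under PSO → (1,0,0), (1,0,2), (1,1,0), (1,1,2), (1,2,0), (1,2,2), (2,0,0), (2,0,2), (2,1,0), (2,1,2), (2,2,0), (2,2,2)
target (2,2,0) ∈ {PSO}

SC:no TSO:no PSO:yes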